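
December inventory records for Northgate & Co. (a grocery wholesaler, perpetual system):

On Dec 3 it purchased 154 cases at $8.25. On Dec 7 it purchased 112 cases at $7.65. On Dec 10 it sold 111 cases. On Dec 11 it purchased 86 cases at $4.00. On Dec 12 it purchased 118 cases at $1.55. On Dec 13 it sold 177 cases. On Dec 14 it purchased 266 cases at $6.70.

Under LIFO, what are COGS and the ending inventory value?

COGS = $1,268.05; ending inventory = $3,168.35

Dec 10, 111 sold [LIFO — newest first]: 111 @ $7.65 = $849.15
Dec 13, 177 sold [LIFO — newest first]: 118 @ $1.55 + 59 @ $4.00 = $418.90
Total COGS = $849.15 + $418.90 = $1,268.05
Ending inventory: 154 @ $8.25 + 1 @ $7.65 + 27 @ $4.00 + 266 @ $6.70 = $3,168.35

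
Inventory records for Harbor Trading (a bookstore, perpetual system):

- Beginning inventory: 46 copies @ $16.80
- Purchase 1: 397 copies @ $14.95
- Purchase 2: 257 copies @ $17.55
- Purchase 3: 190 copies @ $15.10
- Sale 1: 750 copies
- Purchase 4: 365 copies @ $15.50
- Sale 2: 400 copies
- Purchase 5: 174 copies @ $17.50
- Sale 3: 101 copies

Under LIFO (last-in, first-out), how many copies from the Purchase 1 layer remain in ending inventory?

59

Sale 1 (750) [LIFO — newest first]: 190 @ $15.10 + 257 @ $17.55 + 303 @ $14.95 = $11,909.20
Sale 2 (400) [LIFO — newest first]: 365 @ $15.50 + 35 @ $14.95 = $6,180.75
Sale 3 (101) [LIFO — newest first]: 101 @ $17.50 = $1,767.50
Total COGS = $11,909.20 + $6,180.75 + $1,767.50 = $19,857.45
Ending inventory: 46 @ $16.80 + 59 @ $14.95 + 73 @ $17.50 = $2,932.35
Check: goods available $22,789.80 = COGS $19,857.45 + ending $2,932.35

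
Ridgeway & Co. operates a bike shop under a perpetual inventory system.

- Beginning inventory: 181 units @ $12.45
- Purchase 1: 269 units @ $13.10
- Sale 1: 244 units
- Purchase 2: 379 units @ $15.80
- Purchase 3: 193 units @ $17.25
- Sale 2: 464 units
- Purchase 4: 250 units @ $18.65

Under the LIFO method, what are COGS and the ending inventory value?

COGS = $10,807.45; ending inventory = $8,949.85

Sale 1 (244) [LIFO — newest first]: 244 @ $13.10 = $3,196.40
Sale 2 (464) [LIFO — newest first]: 193 @ $17.25 + 271 @ $15.80 = $7,611.05
Total COGS = $3,196.40 + $7,611.05 = $10,807.45
Ending inventory: 181 @ $12.45 + 25 @ $13.10 + 108 @ $15.80 + 250 @ $18.65 = $8,949.85
Check: goods available $19,757.30 = COGS $10,807.45 + ending $8,949.85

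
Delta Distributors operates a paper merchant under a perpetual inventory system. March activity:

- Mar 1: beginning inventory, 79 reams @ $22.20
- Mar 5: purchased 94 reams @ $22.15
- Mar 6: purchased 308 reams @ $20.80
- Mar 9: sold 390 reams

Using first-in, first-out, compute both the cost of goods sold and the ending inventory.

COGS = $8,349.50; ending inventory = $1,892.80

Mar 9, 390 sold [FIFO — oldest first]: 79 @ $22.20 + 94 @ $22.15 + 217 @ $20.80 = $8,349.50
Ending inventory: 91 @ $20.80 = $1,892.80
Check: goods available $10,242.30 = COGS $8,349.50 + ending $1,892.80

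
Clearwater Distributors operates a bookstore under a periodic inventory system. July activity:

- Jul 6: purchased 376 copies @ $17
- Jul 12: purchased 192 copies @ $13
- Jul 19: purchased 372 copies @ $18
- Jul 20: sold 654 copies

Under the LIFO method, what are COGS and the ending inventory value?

Jul 20, 654 sold [LIFO — newest first]: 372 @ $18 + 192 @ $13 + 90 @ $17 = $10,722
Ending inventory: 286 @ $17 = $4,862
Check: goods available $15,584 = COGS $10,722 + ending $4,862

COGS = $10,722; ending inventory = $4,862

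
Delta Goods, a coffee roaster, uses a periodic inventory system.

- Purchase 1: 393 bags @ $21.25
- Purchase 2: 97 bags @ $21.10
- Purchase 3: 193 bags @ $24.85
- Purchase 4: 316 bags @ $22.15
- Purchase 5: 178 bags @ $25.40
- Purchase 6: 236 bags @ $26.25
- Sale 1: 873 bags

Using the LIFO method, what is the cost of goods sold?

COGS = $21,269.15

Sale 1 (873) [LIFO — newest first]: 236 @ $26.25 + 178 @ $25.40 + 316 @ $22.15 + 143 @ $24.85 = $21,269.15
Ending inventory: 393 @ $21.25 + 97 @ $21.10 + 50 @ $24.85 = $11,640.45
Check: goods available $32,909.60 = COGS $21,269.15 + ending $11,640.45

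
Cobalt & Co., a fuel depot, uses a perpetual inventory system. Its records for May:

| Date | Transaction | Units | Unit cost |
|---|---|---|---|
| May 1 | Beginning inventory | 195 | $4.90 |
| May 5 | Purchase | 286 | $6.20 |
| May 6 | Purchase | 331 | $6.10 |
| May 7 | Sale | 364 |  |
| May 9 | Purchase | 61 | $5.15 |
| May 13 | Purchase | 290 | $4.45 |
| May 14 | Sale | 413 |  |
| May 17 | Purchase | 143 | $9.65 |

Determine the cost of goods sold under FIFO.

May 7, 364 sold [FIFO — oldest first]: 195 @ $4.90 + 169 @ $6.20 = $2,003.30
May 14, 413 sold [FIFO — oldest first]: 117 @ $6.20 + 296 @ $6.10 = $2,531.00
Total COGS = $2,003.30 + $2,531.00 = $4,534.30
Ending inventory: 35 @ $6.10 + 61 @ $5.15 + 290 @ $4.45 + 143 @ $9.65 = $3,198.10
Check: goods available $7,732.40 = COGS $4,534.30 + ending $3,198.10

COGS = $4,534.30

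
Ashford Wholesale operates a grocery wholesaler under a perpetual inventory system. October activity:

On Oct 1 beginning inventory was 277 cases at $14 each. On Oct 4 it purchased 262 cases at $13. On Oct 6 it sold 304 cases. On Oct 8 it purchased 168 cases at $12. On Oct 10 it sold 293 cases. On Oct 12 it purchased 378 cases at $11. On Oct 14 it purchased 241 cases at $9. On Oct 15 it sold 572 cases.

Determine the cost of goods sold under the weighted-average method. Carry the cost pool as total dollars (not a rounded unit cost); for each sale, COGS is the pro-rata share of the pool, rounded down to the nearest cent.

COGS = $13,959.20

After Oct 1: 277 on hand, pool $3,878.00 (≈ $14.0000 each)
After Oct 4: 539 on hand, pool $7,284.00 (≈ $13.5139 each)
Oct 6, sell 304: 304/539 × $7,284.00 → $4,108.23
After Oct 8: 403 on hand, pool $5,191.77 (≈ $12.8828 each)
Oct 10, sell 293: 293/403 × $5,191.77 → $3,774.66
After Oct 12: 488 on hand, pool $5,575.11 (≈ $11.4244 each)
After Oct 14: 729 on hand, pool $7,744.11 (≈ $10.6229 each)
Oct 15, sell 572: 572/729 × $7,744.11 → $6,076.31
Total COGS = $4,108.23 + $3,774.66 + $6,076.31 = $13,959.20
Ending inventory (cost pool remaining) = $1,667.80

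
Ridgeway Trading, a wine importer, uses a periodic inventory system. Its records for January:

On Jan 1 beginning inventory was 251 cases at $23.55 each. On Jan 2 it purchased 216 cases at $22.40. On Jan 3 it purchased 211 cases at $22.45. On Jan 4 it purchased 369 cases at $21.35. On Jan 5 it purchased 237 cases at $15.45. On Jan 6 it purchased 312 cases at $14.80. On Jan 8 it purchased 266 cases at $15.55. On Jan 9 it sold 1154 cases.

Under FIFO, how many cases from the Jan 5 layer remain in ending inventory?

Jan 9, 1154 sold [FIFO — oldest first]: 251 @ $23.55 + 216 @ $22.40 + 211 @ $22.45 + 369 @ $21.35 + 107 @ $15.45 = $25,017.70
Ending inventory: 130 @ $15.45 + 312 @ $14.80 + 266 @ $15.55 = $10,762.40
Check: goods available $35,780.10 = COGS $25,017.70 + ending $10,762.40

130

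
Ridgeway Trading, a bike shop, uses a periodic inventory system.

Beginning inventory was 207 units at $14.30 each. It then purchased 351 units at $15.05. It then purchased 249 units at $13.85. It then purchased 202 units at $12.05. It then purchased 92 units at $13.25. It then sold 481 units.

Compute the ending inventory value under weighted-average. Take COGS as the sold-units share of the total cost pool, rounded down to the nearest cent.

Sale 1, sell 481: 481/1101 × $15,344.40 → $6,703.59
Ending inventory (cost pool remaining) = $8,640.81

Ending inventory = $8,640.81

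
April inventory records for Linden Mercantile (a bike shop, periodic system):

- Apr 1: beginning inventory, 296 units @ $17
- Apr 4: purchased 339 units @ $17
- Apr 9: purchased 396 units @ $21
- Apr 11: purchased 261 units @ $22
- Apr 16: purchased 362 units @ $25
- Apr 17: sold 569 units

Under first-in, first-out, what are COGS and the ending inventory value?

COGS = $9,673; ending inventory = $24,230

Apr 17, 569 sold [FIFO — oldest first]: 296 @ $17 + 273 @ $17 = $9,673
Ending inventory: 66 @ $17 + 396 @ $21 + 261 @ $22 + 362 @ $25 = $24,230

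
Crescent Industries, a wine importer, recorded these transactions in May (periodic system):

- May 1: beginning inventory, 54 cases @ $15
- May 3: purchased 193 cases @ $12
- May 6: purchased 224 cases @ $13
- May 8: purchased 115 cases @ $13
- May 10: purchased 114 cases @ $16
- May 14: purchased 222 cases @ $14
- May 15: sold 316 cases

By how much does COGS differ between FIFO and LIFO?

$589

FIFO COGS: 54 @ $15 + 193 @ $12 + 69 @ $13 = $4,023
LIFO COGS: 222 @ $14 + 94 @ $16 = $4,612
Difference = |$4,023 − $4,612| = $589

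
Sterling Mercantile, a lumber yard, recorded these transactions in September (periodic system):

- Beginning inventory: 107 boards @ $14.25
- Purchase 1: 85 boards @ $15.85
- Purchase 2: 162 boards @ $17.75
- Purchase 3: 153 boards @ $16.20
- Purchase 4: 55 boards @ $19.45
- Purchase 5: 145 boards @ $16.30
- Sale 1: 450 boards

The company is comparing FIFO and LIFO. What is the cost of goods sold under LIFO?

COGS = $7,633.60

FIFO COGS: 107 @ $14.25 + 85 @ $15.85 + 162 @ $17.75 + 96 @ $16.20 = $7,302.70
LIFO COGS: 145 @ $16.30 + 55 @ $19.45 + 153 @ $16.20 + 97 @ $17.75 = $7,633.60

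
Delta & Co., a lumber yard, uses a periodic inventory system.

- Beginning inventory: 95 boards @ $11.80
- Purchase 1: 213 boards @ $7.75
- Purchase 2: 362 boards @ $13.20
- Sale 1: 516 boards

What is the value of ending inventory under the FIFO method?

Sale 1 (516) [FIFO — oldest first]: 95 @ $11.80 + 213 @ $7.75 + 208 @ $13.20 = $5,517.35
Ending inventory: 154 @ $13.20 = $2,032.80

Ending inventory = $2,032.80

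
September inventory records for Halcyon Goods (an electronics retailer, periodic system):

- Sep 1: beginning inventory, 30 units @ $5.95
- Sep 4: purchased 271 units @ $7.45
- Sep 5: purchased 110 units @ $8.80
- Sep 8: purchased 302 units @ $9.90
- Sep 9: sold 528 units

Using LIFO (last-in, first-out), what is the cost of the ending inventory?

Sep 9, 528 sold [LIFO — newest first]: 302 @ $9.90 + 110 @ $8.80 + 116 @ $7.45 = $4,822.00
Ending inventory: 30 @ $5.95 + 155 @ $7.45 = $1,333.25
Check: goods available $6,155.25 = COGS $4,822.00 + ending $1,333.25

Ending inventory = $1,333.25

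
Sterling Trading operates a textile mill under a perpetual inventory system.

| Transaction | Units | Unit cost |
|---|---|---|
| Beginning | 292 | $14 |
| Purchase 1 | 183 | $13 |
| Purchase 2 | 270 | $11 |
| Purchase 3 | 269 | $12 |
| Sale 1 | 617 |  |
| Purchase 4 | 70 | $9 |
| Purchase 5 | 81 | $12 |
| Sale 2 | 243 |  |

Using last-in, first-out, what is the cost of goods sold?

COGS = $10,010

Sale 1 (617) [LIFO — newest first]: 269 @ $12 + 270 @ $11 + 78 @ $13 = $7,212
Sale 2 (243) [LIFO — newest first]: 81 @ $12 + 70 @ $9 + 92 @ $13 = $2,798
Total COGS = $7,212 + $2,798 = $10,010
Ending inventory: 292 @ $14 + 13 @ $13 = $4,257
Check: goods available $14,267 = COGS $10,010 + ending $4,257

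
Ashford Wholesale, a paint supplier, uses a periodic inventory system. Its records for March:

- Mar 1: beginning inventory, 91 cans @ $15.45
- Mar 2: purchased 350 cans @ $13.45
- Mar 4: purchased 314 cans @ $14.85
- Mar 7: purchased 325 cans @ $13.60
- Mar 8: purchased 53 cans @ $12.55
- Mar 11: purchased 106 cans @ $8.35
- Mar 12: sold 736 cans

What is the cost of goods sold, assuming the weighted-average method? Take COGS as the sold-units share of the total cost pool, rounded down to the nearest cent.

COGS = $9,947.93

Mar 12, sell 736: 736/1239 × $16,746.60 → $9,947.93
Ending inventory (cost pool remaining) = $6,798.67
Check: goods available $16,746.60 = COGS $9,947.93 + ending $6,798.67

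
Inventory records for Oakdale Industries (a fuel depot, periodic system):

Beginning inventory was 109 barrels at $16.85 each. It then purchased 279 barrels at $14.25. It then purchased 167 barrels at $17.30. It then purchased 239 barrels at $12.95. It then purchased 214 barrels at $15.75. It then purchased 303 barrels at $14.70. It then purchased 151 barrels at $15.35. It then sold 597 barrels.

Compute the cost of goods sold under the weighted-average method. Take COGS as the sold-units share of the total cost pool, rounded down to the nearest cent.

COGS = $8,958.67

Sale 1, sell 597: 597/1462 × $21,939.00 → $8,958.67
Ending inventory (cost pool remaining) = $12,980.33
Check: goods available $21,939.00 = COGS $8,958.67 + ending $12,980.33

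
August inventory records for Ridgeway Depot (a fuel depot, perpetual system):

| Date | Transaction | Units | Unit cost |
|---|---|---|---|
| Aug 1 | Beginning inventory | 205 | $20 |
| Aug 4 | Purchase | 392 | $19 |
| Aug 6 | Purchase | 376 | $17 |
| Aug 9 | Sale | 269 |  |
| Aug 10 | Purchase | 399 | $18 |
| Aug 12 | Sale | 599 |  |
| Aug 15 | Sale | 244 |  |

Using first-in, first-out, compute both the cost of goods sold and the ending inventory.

Aug 9, 269 sold [FIFO — oldest first]: 205 @ $20 + 64 @ $19 = $5,316
Aug 12, 599 sold [FIFO — oldest first]: 328 @ $19 + 271 @ $17 = $10,839
Aug 15, 244 sold [FIFO — oldest first]: 105 @ $17 + 139 @ $18 = $4,287
Total COGS = $5,316 + $10,839 + $4,287 = $20,442
Ending inventory: 260 @ $18 = $4,680
Check: goods available $25,122 = COGS $20,442 + ending $4,680

COGS = $20,442; ending inventory = $4,680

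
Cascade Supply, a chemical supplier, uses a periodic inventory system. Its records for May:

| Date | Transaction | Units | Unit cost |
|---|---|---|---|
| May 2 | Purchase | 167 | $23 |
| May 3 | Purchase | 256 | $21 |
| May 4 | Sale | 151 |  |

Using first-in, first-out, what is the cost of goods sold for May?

COGS = $3,473

May 4, 151 sold [FIFO — oldest first]: 151 @ $23 = $3,473
Ending inventory: 16 @ $23 + 256 @ $21 = $5,744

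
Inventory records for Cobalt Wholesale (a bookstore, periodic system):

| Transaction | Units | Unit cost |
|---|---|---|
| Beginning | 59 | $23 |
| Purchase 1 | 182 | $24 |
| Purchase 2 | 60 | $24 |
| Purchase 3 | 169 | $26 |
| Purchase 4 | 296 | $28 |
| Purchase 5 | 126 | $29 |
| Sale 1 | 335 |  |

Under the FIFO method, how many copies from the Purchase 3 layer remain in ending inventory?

135

Sale 1 (335) [FIFO — oldest first]: 59 @ $23 + 182 @ $24 + 60 @ $24 + 34 @ $26 = $8,049
Ending inventory: 135 @ $26 + 296 @ $28 + 126 @ $29 = $15,452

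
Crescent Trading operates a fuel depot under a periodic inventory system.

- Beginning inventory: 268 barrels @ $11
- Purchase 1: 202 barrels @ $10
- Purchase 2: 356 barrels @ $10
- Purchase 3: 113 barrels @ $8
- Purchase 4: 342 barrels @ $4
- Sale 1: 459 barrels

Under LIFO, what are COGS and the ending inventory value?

Sale 1 (459) [LIFO — newest first]: 342 @ $4 + 113 @ $8 + 4 @ $10 = $2,312
Ending inventory: 268 @ $11 + 202 @ $10 + 352 @ $10 = $8,488
Check: goods available $10,800 = COGS $2,312 + ending $8,488

COGS = $2,312; ending inventory = $8,488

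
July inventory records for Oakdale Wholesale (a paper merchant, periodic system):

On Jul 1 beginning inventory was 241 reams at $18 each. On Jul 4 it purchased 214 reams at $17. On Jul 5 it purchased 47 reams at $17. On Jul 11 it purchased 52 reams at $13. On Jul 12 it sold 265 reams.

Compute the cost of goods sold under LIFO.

Jul 12, 265 sold [LIFO — newest first]: 52 @ $13 + 47 @ $17 + 166 @ $17 = $4,297
Ending inventory: 241 @ $18 + 48 @ $17 = $5,154

COGS = $4,297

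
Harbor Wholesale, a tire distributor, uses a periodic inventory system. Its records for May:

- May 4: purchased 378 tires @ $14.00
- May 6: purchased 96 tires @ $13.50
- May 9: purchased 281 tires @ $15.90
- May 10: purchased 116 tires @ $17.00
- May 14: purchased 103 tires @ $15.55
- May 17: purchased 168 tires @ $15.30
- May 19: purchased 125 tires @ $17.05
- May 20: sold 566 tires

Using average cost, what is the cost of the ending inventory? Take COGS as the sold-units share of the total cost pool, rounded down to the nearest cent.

May 20, sell 566: 566/1267 × $19,331.20 → $8,635.72
Ending inventory (cost pool remaining) = $10,695.48

Ending inventory = $10,695.48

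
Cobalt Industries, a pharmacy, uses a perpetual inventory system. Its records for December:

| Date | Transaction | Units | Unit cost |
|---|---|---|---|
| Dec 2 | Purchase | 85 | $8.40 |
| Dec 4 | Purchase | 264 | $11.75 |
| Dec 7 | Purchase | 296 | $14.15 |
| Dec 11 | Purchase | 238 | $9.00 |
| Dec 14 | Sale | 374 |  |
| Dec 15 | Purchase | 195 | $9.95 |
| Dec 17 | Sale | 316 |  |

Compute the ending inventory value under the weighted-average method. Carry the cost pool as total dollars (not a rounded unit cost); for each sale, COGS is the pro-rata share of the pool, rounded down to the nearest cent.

Ending inventory = $4,292.86

After Dec 2: 85 on hand, pool $714.00 (≈ $8.4000 each)
After Dec 4: 349 on hand, pool $3,816.00 (≈ $10.9341 each)
After Dec 7: 645 on hand, pool $8,004.40 (≈ $12.4099 each)
After Dec 11: 883 on hand, pool $10,146.40 (≈ $11.4908 each)
Dec 14, sell 374: 374/883 × $10,146.40 → $4,297.56
After Dec 15: 704 on hand, pool $7,789.09 (≈ $11.0640 each)
Dec 17, sell 316: 316/704 × $7,789.09 → $3,496.23
Total COGS = $4,297.56 + $3,496.23 = $7,793.79
Ending inventory (cost pool remaining) = $4,292.86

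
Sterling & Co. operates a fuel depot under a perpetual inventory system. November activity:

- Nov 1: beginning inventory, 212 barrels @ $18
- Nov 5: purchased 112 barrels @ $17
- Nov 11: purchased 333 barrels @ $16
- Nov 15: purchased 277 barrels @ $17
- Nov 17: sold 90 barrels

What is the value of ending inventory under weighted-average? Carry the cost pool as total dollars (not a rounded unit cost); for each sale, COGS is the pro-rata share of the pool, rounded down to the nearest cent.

After Nov 1: 212 on hand, pool $3,816.00 (≈ $18.0000 each)
After Nov 5: 324 on hand, pool $5,720.00 (≈ $17.6543 each)
After Nov 11: 657 on hand, pool $11,048.00 (≈ $16.8158 each)
After Nov 15: 934 on hand, pool $15,757.00 (≈ $16.8704 each)
Nov 17, sell 90: 90/934 × $15,757.00 → $1,518.34
Ending inventory (cost pool remaining) = $14,238.66

Ending inventory = $14,238.66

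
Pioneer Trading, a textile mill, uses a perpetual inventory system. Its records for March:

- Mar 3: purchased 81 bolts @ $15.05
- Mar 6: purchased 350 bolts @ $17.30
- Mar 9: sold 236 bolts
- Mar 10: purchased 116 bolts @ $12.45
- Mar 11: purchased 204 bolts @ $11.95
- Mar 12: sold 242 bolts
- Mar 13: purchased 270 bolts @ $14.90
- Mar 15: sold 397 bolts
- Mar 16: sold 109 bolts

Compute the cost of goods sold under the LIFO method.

Mar 9, 236 sold [LIFO — newest first]: 236 @ $17.30 = $4,082.80
Mar 12, 242 sold [LIFO — newest first]: 204 @ $11.95 + 38 @ $12.45 = $2,910.90
Mar 15, 397 sold [LIFO — newest first]: 270 @ $14.90 + 78 @ $12.45 + 49 @ $17.30 = $5,841.80
Mar 16, 109 sold [LIFO — newest first]: 65 @ $17.30 + 44 @ $15.05 = $1,786.70
Total COGS = $4,082.80 + $2,910.90 + $5,841.80 + $1,786.70 = $14,622.20
Ending inventory: 37 @ $15.05 = $556.85

COGS = $14,622.20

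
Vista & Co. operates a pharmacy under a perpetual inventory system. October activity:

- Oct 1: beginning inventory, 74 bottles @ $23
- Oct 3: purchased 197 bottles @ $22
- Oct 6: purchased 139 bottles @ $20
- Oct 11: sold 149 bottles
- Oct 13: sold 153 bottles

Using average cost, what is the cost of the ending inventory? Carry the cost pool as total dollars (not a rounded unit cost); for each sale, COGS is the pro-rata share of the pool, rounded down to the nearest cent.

After Oct 1: 74 on hand, pool $1,702.00 (≈ $23.0000 each)
After Oct 3: 271 on hand, pool $6,036.00 (≈ $22.2731 each)
After Oct 6: 410 on hand, pool $8,816.00 (≈ $21.5024 each)
Oct 11, sell 149: 149/410 × $8,816.00 → $3,203.86
Oct 13, sell 153: 153/261 × $5,612.14 → $3,289.87
Total COGS = $3,203.86 + $3,289.87 = $6,493.73
Ending inventory (cost pool remaining) = $2,322.27
Check: goods available $8,816.00 = COGS $6,493.73 + ending $2,322.27

Ending inventory = $2,322.27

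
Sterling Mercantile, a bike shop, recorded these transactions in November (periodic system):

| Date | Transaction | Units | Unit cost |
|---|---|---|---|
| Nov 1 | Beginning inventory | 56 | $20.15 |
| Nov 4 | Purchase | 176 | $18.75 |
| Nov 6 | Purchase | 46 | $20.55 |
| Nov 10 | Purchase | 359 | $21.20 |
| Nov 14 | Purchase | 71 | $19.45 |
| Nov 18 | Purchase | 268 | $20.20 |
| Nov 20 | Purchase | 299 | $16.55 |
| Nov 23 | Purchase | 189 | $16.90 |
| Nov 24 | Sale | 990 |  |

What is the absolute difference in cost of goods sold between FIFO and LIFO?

FIFO COGS: 56 @ $20.15 + 176 @ $18.75 + 46 @ $20.55 + 359 @ $21.20 + 71 @ $19.45 + 268 @ $20.20 + 14 @ $16.55 = $20,010.75
LIFO COGS: 189 @ $16.90 + 299 @ $16.55 + 268 @ $20.20 + 71 @ $19.45 + 163 @ $21.20 = $18,392.70
Difference = |$20,010.75 − $18,392.70| = $1,618.05

$1,618.05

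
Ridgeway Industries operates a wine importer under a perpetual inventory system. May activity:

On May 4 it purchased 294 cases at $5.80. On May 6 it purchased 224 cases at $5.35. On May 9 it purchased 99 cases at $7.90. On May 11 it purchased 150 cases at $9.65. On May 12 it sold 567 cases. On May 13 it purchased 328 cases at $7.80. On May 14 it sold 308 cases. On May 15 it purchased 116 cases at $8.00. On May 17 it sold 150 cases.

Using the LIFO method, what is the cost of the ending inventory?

May 12, 567 sold [LIFO — newest first]: 150 @ $9.65 + 99 @ $7.90 + 224 @ $5.35 + 94 @ $5.80 = $3,973.20
May 14, 308 sold [LIFO — newest first]: 308 @ $7.80 = $2,402.40
May 17, 150 sold [LIFO — newest first]: 116 @ $8.00 + 20 @ $7.80 + 14 @ $5.80 = $1,165.20
Total COGS = $3,973.20 + $2,402.40 + $1,165.20 = $7,540.80
Ending inventory: 186 @ $5.80 = $1,078.80

Ending inventory = $1,078.80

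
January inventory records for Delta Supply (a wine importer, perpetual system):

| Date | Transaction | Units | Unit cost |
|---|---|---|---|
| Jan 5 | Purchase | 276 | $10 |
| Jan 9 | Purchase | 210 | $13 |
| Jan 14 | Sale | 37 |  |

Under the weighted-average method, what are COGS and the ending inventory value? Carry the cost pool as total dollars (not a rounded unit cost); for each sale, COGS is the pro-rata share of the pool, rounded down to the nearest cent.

After Jan 5: 276 on hand, pool $2,760.00 (≈ $10.0000 each)
After Jan 9: 486 on hand, pool $5,490.00 (≈ $11.2963 each)
Jan 14, sell 37: 37/486 × $5,490.00 → $417.96
Ending inventory (cost pool remaining) = $5,072.04

COGS = $417.96; ending inventory = $5,072.04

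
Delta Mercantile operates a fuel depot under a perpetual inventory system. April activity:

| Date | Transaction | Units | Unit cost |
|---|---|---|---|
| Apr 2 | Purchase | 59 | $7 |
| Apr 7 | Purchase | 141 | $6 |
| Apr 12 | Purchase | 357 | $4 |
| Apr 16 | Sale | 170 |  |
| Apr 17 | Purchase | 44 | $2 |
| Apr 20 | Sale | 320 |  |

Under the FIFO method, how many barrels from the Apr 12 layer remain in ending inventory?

Apr 16, 170 sold [FIFO — oldest first]: 59 @ $7 + 111 @ $6 = $1,079
Apr 20, 320 sold [FIFO — oldest first]: 30 @ $6 + 290 @ $4 = $1,340
Total COGS = $1,079 + $1,340 = $2,419
Ending inventory: 67 @ $4 + 44 @ $2 = $356
Check: goods available $2,775 = COGS $2,419 + ending $356

67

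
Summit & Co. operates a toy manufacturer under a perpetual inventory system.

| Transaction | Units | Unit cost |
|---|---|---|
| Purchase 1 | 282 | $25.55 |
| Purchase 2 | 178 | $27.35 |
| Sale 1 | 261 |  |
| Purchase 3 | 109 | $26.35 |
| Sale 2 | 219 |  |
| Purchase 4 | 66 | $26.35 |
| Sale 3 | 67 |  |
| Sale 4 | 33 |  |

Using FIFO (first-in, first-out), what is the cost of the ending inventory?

Sale 1 (261) [FIFO — oldest first]: 261 @ $25.55 = $6,668.55
Sale 2 (219) [FIFO — oldest first]: 21 @ $25.55 + 178 @ $27.35 + 20 @ $26.35 = $5,931.85
Sale 3 (67) [FIFO — oldest first]: 67 @ $26.35 = $1,765.45
Sale 4 (33) [FIFO — oldest first]: 22 @ $26.35 + 11 @ $26.35 = $869.55
Total COGS = $6,668.55 + $5,931.85 + $1,765.45 + $869.55 = $15,235.40
Ending inventory: 55 @ $26.35 = $1,449.25

Ending inventory = $1,449.25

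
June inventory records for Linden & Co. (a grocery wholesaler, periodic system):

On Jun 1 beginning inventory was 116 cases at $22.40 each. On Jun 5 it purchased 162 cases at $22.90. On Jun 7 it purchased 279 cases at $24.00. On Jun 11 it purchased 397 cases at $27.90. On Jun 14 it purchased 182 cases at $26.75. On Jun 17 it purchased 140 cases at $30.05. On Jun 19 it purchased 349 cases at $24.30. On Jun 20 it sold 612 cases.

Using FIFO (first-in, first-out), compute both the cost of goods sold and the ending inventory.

COGS = $14,538.70; ending inventory = $27,098.00

Jun 20, 612 sold [FIFO — oldest first]: 116 @ $22.40 + 162 @ $22.90 + 279 @ $24.00 + 55 @ $27.90 = $14,538.70
Ending inventory: 342 @ $27.90 + 182 @ $26.75 + 140 @ $30.05 + 349 @ $24.30 = $27,098.00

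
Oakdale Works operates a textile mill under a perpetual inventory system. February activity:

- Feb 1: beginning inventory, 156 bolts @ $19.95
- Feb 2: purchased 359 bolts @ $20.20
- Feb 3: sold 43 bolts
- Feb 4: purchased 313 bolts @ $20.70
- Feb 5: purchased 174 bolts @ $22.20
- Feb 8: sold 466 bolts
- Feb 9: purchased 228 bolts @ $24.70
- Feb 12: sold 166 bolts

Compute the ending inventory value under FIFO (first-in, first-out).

Feb 3, 43 sold [FIFO — oldest first]: 43 @ $19.95 = $857.85
Feb 8, 466 sold [FIFO — oldest first]: 113 @ $19.95 + 353 @ $20.20 = $9,384.95
Feb 12, 166 sold [FIFO — oldest first]: 6 @ $20.20 + 160 @ $20.70 = $3,433.20
Total COGS = $857.85 + $9,384.95 + $3,433.20 = $13,676.00
Ending inventory: 153 @ $20.70 + 174 @ $22.20 + 228 @ $24.70 = $12,661.50
Check: goods available $26,337.50 = COGS $13,676.00 + ending $12,661.50

Ending inventory = $12,661.50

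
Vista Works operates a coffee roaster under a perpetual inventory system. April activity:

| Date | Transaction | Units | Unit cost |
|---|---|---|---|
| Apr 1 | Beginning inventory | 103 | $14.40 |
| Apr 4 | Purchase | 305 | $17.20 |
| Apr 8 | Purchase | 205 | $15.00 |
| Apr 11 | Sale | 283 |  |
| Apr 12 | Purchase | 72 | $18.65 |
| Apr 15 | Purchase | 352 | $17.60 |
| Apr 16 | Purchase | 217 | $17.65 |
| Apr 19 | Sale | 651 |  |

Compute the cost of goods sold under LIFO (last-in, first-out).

COGS = $15,956.65

Apr 11, 283 sold [LIFO — newest first]: 205 @ $15.00 + 78 @ $17.20 = $4,416.60
Apr 19, 651 sold [LIFO — newest first]: 217 @ $17.65 + 352 @ $17.60 + 72 @ $18.65 + 10 @ $17.20 = $11,540.05
Total COGS = $4,416.60 + $11,540.05 = $15,956.65
Ending inventory: 103 @ $14.40 + 217 @ $17.20 = $5,215.60
Check: goods available $21,172.25 = COGS $15,956.65 + ending $5,215.60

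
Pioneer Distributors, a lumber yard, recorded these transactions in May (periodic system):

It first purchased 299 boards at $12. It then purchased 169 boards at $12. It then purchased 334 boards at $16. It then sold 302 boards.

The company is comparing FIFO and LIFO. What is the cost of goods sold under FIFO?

FIFO COGS: 299 @ $12 + 3 @ $12 = $3,624
LIFO COGS: 302 @ $16 = $4,832

COGS = $3,624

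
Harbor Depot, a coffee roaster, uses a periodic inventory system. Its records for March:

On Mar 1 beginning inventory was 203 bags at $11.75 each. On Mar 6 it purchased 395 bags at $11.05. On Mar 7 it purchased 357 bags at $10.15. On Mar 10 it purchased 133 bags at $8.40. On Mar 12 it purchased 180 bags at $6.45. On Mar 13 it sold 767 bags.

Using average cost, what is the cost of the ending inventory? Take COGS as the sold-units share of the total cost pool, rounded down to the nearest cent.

Mar 13, sell 767: 767/1268 × $12,651.75 → $7,652.91
Ending inventory (cost pool remaining) = $4,998.84

Ending inventory = $4,998.84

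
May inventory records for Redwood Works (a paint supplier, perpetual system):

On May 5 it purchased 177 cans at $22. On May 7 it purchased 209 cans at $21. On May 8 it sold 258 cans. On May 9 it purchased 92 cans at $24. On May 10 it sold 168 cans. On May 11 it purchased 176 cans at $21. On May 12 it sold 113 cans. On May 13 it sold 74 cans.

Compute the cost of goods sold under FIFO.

COGS = $13,326

May 8, 258 sold [FIFO — oldest first]: 177 @ $22 + 81 @ $21 = $5,595
May 10, 168 sold [FIFO — oldest first]: 128 @ $21 + 40 @ $24 = $3,648
May 12, 113 sold [FIFO — oldest first]: 52 @ $24 + 61 @ $21 = $2,529
May 13, 74 sold [FIFO — oldest first]: 74 @ $21 = $1,554
Total COGS = $5,595 + $3,648 + $2,529 + $1,554 = $13,326
Ending inventory: 41 @ $21 = $861
Check: goods available $14,187 = COGS $13,326 + ending $861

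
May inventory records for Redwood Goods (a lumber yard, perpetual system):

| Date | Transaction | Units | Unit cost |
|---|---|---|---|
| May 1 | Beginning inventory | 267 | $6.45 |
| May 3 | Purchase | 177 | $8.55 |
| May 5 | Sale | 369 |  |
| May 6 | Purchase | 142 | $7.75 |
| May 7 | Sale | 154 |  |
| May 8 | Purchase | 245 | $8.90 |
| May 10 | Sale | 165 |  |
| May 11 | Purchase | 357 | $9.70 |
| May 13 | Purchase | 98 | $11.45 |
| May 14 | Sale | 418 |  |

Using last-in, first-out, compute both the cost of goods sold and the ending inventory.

COGS = $9,624.25; ending inventory = $1,477.25

May 5, 369 sold [LIFO — newest first]: 177 @ $8.55 + 192 @ $6.45 = $2,751.75
May 7, 154 sold [LIFO — newest first]: 142 @ $7.75 + 12 @ $6.45 = $1,177.90
May 10, 165 sold [LIFO — newest first]: 165 @ $8.90 = $1,468.50
May 14, 418 sold [LIFO — newest first]: 98 @ $11.45 + 320 @ $9.70 = $4,226.10
Total COGS = $2,751.75 + $1,177.90 + $1,468.50 + $4,226.10 = $9,624.25
Ending inventory: 63 @ $6.45 + 80 @ $8.90 + 37 @ $9.70 = $1,477.25
Check: goods available $11,101.50 = COGS $9,624.25 + ending $1,477.25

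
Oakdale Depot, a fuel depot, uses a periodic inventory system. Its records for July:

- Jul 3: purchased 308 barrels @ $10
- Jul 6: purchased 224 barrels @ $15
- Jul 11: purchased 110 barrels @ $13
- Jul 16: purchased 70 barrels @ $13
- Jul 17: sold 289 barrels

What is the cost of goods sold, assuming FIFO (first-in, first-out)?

COGS = $2,890

Jul 17, 289 sold [FIFO — oldest first]: 289 @ $10 = $2,890
Ending inventory: 19 @ $10 + 224 @ $15 + 110 @ $13 + 70 @ $13 = $5,890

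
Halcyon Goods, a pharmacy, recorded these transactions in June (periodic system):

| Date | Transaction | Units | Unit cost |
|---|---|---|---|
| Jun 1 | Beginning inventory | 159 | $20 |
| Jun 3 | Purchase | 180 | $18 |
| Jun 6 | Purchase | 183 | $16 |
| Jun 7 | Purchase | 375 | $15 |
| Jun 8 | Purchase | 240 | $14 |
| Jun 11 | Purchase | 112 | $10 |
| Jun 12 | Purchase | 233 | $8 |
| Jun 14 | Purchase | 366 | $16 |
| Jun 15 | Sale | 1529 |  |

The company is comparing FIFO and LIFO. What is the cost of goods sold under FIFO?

COGS = $22,069

FIFO COGS: 159 @ $20 + 180 @ $18 + 183 @ $16 + 375 @ $15 + 240 @ $14 + 112 @ $10 + 233 @ $8 + 47 @ $16 = $22,069
LIFO COGS: 366 @ $16 + 233 @ $8 + 112 @ $10 + 240 @ $14 + 375 @ $15 + 183 @ $16 + 20 @ $18 = $21,113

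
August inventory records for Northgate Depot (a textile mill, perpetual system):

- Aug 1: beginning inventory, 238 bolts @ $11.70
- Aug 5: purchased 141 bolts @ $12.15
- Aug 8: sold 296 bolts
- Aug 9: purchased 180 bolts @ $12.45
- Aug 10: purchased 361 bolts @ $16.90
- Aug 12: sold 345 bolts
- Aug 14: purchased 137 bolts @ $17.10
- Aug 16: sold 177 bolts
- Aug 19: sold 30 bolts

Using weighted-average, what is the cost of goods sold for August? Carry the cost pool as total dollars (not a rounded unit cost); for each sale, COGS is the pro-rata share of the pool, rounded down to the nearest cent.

After Aug 1: 238 on hand, pool $2,784.60 (≈ $11.7000 each)
After Aug 5: 379 on hand, pool $4,497.75 (≈ $11.8674 each)
Aug 8, sell 296: 296/379 × $4,497.75 → $3,512.75
After Aug 9: 263 on hand, pool $3,226.00 (≈ $12.2662 each)
After Aug 10: 624 on hand, pool $9,326.90 (≈ $14.9470 each)
Aug 12, sell 345: 345/624 × $9,326.90 → $5,156.69
After Aug 14: 416 on hand, pool $6,512.91 (≈ $15.6560 each)
Aug 16, sell 177: 177/416 × $6,512.91 → $2,771.11
Aug 19, sell 30: 30/239 × $3,741.80 → $469.68
Total COGS = $3,512.75 + $5,156.69 + $2,771.11 + $469.68 = $11,910.23
Ending inventory (cost pool remaining) = $3,272.12
Check: goods available $15,182.35 = COGS $11,910.23 + ending $3,272.12

COGS = $11,910.23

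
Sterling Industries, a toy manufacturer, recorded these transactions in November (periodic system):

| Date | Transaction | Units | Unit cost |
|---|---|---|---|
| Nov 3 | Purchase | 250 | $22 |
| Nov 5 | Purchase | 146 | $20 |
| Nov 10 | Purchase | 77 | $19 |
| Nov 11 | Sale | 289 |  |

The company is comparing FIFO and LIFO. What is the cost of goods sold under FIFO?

FIFO COGS: 250 @ $22 + 39 @ $20 = $6,280
LIFO COGS: 77 @ $19 + 146 @ $20 + 66 @ $22 = $5,835

COGS = $6,280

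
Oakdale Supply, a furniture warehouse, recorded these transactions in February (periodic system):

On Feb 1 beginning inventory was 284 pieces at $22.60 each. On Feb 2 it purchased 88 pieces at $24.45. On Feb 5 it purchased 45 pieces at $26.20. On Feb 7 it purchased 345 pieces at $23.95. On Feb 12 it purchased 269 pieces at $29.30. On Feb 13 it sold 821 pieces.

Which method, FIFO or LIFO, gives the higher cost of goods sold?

LIFO

FIFO COGS: 284 @ $22.60 + 88 @ $24.45 + 45 @ $26.20 + 345 @ $23.95 + 59 @ $29.30 = $19,740.45
LIFO COGS: 269 @ $29.30 + 345 @ $23.95 + 45 @ $26.20 + 88 @ $24.45 + 74 @ $22.60 = $21,147.45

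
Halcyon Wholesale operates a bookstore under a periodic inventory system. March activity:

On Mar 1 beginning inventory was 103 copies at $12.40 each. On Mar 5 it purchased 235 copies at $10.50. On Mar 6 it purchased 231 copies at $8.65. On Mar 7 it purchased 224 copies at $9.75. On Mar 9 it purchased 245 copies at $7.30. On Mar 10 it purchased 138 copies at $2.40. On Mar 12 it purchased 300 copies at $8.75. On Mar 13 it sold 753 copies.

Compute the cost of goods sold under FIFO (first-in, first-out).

Mar 13, 753 sold [FIFO — oldest first]: 103 @ $12.40 + 235 @ $10.50 + 231 @ $8.65 + 184 @ $9.75 = $7,536.85
Ending inventory: 40 @ $9.75 + 245 @ $7.30 + 138 @ $2.40 + 300 @ $8.75 = $5,134.70

COGS = $7,536.85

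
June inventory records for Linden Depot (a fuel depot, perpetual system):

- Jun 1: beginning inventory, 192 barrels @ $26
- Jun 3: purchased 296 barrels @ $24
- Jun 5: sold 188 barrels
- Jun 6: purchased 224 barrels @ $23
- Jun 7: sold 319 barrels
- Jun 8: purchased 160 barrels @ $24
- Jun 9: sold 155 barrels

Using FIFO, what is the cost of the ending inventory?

Jun 5, 188 sold [FIFO — oldest first]: 188 @ $26 = $4,888
Jun 7, 319 sold [FIFO — oldest first]: 4 @ $26 + 296 @ $24 + 19 @ $23 = $7,645
Jun 9, 155 sold [FIFO — oldest first]: 155 @ $23 = $3,565
Total COGS = $4,888 + $7,645 + $3,565 = $16,098
Ending inventory: 50 @ $23 + 160 @ $24 = $4,990

Ending inventory = $4,990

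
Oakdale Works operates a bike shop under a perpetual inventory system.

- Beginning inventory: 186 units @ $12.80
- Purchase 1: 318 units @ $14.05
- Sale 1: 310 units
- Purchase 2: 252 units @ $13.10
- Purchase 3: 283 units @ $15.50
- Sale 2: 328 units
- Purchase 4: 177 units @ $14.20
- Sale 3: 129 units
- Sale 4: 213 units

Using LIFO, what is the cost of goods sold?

Sale 1 (310) [LIFO — newest first]: 310 @ $14.05 = $4,355.50
Sale 2 (328) [LIFO — newest first]: 283 @ $15.50 + 45 @ $13.10 = $4,976.00
Sale 3 (129) [LIFO — newest first]: 129 @ $14.20 = $1,831.80
Sale 4 (213) [LIFO — newest first]: 48 @ $14.20 + 165 @ $13.10 = $2,843.10
Total COGS = $4,355.50 + $4,976.00 + $1,831.80 + $2,843.10 = $14,006.40
Ending inventory: 186 @ $12.80 + 8 @ $14.05 + 42 @ $13.10 = $3,043.40
Check: goods available $17,049.80 = COGS $14,006.40 + ending $3,043.40

COGS = $14,006.40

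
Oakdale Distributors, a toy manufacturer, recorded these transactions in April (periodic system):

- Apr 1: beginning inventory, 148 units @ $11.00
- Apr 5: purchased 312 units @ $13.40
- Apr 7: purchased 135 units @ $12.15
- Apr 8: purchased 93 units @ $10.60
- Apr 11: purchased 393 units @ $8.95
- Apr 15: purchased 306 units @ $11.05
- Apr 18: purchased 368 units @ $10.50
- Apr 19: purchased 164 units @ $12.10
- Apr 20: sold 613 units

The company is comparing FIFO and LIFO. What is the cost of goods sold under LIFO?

FIFO COGS: 148 @ $11.00 + 312 @ $13.40 + 135 @ $12.15 + 18 @ $10.60 = $7,639.85
LIFO COGS: 164 @ $12.10 + 368 @ $10.50 + 81 @ $11.05 = $6,743.45

COGS = $6,743.45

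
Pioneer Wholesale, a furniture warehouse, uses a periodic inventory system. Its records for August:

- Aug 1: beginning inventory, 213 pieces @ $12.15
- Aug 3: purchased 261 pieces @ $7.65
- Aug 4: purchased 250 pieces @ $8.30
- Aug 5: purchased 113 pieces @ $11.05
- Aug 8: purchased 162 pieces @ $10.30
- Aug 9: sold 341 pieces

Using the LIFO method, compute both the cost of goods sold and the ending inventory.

COGS = $3,465.05; ending inventory = $6,111.80

Aug 9, 341 sold [LIFO — newest first]: 162 @ $10.30 + 113 @ $11.05 + 66 @ $8.30 = $3,465.05
Ending inventory: 213 @ $12.15 + 261 @ $7.65 + 184 @ $8.30 = $6,111.80
Check: goods available $9,576.85 = COGS $3,465.05 + ending $6,111.80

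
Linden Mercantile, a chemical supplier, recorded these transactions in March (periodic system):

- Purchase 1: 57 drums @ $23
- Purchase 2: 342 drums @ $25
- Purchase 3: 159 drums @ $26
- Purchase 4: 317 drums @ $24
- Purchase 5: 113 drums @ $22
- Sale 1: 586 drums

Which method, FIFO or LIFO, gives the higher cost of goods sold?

FIFO COGS: 57 @ $23 + 342 @ $25 + 159 @ $26 + 28 @ $24 = $14,667
LIFO COGS: 113 @ $22 + 317 @ $24 + 156 @ $26 = $14,150

FIFO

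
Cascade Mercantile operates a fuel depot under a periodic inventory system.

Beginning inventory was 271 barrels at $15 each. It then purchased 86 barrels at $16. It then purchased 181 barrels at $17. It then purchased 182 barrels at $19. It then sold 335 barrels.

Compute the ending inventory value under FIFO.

Sale 1 (335) [FIFO — oldest first]: 271 @ $15 + 64 @ $16 = $5,089
Ending inventory: 22 @ $16 + 181 @ $17 + 182 @ $19 = $6,887

Ending inventory = $6,887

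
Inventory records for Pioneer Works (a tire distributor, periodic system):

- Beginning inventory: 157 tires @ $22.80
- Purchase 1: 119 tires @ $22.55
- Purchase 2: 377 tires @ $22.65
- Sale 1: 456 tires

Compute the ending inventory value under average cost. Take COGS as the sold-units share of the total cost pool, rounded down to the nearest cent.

Ending inventory = $4,465.57

Sale 1, sell 456: 456/653 × $14,802.10 → $10,336.53
Ending inventory (cost pool remaining) = $4,465.57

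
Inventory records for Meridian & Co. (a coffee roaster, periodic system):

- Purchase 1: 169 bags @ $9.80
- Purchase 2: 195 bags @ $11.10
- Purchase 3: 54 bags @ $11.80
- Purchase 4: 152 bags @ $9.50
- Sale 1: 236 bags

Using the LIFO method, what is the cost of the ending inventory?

Sale 1 (236) [LIFO — newest first]: 152 @ $9.50 + 54 @ $11.80 + 30 @ $11.10 = $2,414.20
Ending inventory: 169 @ $9.80 + 165 @ $11.10 = $3,487.70

Ending inventory = $3,487.70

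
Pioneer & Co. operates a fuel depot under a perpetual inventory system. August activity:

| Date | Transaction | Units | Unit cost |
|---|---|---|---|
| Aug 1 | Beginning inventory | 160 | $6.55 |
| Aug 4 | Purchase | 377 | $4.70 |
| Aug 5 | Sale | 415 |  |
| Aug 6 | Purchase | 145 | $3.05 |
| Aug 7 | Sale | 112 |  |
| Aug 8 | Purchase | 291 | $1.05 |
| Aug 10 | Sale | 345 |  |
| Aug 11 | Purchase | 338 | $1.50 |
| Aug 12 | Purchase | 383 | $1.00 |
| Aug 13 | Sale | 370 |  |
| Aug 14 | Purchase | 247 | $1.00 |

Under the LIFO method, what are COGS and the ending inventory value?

COGS = $3,276.15; ending inventory = $1,428.55

Aug 5, 415 sold [LIFO — newest first]: 377 @ $4.70 + 38 @ $6.55 = $2,020.80
Aug 7, 112 sold [LIFO — newest first]: 112 @ $3.05 = $341.60
Aug 10, 345 sold [LIFO — newest first]: 291 @ $1.05 + 33 @ $3.05 + 21 @ $6.55 = $543.75
Aug 13, 370 sold [LIFO — newest first]: 370 @ $1.00 = $370.00
Total COGS = $2,020.80 + $341.60 + $543.75 + $370.00 = $3,276.15
Ending inventory: 101 @ $6.55 + 338 @ $1.50 + 13 @ $1.00 + 247 @ $1.00 = $1,428.55
Check: goods available $4,704.70 = COGS $3,276.15 + ending $1,428.55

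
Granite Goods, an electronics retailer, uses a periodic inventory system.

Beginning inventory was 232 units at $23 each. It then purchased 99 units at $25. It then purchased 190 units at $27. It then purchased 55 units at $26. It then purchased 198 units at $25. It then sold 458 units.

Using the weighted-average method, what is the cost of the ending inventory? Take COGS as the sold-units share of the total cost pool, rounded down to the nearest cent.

Ending inventory = $7,888.17

Sale 1, sell 458: 458/774 × $19,321.00 → $11,432.83
Ending inventory (cost pool remaining) = $7,888.17
Check: goods available $19,321.00 = COGS $11,432.83 + ending $7,888.17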